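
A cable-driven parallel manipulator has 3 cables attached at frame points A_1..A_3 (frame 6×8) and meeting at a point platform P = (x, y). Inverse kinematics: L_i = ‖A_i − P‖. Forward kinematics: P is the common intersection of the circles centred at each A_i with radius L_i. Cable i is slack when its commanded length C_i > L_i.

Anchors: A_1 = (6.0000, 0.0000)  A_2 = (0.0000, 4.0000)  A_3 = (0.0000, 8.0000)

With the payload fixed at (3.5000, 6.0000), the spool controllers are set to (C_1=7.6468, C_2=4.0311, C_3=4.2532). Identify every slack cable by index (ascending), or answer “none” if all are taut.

cable 1: L_1 = ‖A_1−P‖ = 6.5000;  C_1 = 7.6468 → slack
cable 2: L_2 = ‖A_2−P‖ = 4.0311;  C_2 = 4.0311 → taut
cable 3: L_3 = ‖A_3−P‖ = 4.0311;  C_3 = 4.2532 → slack

1, 3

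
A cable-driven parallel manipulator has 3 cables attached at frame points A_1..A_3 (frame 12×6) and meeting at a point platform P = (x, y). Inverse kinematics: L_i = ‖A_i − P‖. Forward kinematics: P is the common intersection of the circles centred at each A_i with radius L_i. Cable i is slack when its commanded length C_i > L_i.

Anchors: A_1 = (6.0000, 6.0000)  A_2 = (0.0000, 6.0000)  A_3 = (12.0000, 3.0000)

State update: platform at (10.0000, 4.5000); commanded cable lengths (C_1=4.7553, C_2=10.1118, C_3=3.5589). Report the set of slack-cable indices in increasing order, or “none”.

cable 1: L_1 = ‖A_1−P‖ = 4.2720;  C_1 = 4.7553 → slack
cable 2: L_2 = ‖A_2−P‖ = 10.1119;  C_2 = 10.1118 → taut
cable 3: L_3 = ‖A_3−P‖ = 2.5000;  C_3 = 3.5589 → slack

1, 3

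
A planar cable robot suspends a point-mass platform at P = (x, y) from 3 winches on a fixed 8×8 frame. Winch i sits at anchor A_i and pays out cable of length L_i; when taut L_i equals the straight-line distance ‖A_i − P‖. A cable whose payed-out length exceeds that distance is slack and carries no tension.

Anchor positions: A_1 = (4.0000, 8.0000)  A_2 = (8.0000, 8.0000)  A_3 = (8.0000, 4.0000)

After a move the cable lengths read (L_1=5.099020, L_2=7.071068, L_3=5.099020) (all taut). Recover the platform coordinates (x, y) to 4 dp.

expand ‖A_i−P‖²=L_i² and subtract eq 1 (k_i ≔ ‖A_i‖²−L_i²)
k_1 = 16.0000+64.0000−26.0000 = 54.0000
eq1−eq2 → [-8.0000  0.0000]·P = -24.0000
eq1−eq3 → [-8.0000  8.0000]·P = 0.0000
2×2 solve → P = (3.0000, 3.0000)

(3.0000, 3.0000)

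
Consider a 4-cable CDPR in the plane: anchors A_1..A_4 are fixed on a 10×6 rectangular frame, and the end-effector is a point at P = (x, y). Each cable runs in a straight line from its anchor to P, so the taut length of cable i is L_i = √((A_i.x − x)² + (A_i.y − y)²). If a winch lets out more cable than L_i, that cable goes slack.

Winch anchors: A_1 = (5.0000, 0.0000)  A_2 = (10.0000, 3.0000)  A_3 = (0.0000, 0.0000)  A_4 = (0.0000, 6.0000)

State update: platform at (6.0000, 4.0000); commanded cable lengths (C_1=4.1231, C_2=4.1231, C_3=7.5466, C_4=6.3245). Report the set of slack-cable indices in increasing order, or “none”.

cable 1: √((-1.0000)²+(-4.0000)²)=4.1231, C_1=4.1231: taut
cable 2: √((4.0000)²+(-1.0000)²)=4.1231, C_2=4.1231: taut
cable 3: √((-6.0000)²+(-4.0000)²)=7.2111, C_3=7.5466: slack
cable 4: √((-6.0000)²+(2.0000)²)=6.3246, C_4=6.3245: taut

3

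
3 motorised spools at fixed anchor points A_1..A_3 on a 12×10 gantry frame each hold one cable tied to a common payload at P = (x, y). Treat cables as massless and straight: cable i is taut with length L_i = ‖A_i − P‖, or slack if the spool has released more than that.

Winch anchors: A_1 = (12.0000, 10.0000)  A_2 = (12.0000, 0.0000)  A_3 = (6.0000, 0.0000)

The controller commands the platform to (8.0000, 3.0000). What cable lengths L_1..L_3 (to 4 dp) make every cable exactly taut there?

(8.0623, 5.0000, 3.6056)

cable 1: Δx=4.0000, Δy=7.0000; L_1 = √(Δx²+Δy²) = 8.0623
cable 2: Δx=4.0000, Δy=-3.0000; L_2 = √(Δx²+Δy²) = 5.0000
cable 3: Δx=-2.0000, Δy=-3.0000; L_3 = √(Δx²+Δy²) = 3.6056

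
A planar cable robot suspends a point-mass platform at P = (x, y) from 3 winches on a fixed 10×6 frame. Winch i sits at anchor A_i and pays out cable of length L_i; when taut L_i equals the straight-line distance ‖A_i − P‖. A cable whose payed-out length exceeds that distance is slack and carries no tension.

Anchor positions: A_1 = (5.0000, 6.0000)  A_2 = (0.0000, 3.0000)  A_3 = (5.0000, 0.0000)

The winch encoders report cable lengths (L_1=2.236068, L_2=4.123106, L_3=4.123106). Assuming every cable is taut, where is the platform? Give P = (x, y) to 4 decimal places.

expand ‖A_i−P‖²=L_i² and subtract eq 1 (c_i ≔ ‖A_i‖²−L_i²)
c_1 = 25.0000+36.0000−5.0000 = 56.0000
eq1−eq2 → [10.0000  6.0000]·P = 64.0000
eq1−eq3 → [0.0000  12.0000]·P = 48.0000
2×2 solve → P = (4.0000, 4.0000)

(4.0000, 4.0000)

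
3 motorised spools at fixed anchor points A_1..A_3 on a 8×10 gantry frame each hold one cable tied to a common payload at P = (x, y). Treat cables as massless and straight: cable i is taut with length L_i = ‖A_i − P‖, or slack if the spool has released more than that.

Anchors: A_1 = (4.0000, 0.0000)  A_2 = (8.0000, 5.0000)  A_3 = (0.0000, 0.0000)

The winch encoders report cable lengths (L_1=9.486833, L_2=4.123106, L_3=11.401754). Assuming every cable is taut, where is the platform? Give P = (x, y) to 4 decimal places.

expand ‖A_i−P‖²=L_i² and subtract eq 1 (q_i ≔ ‖A_i‖²−L_i²)
q_1 = 16.0000+0.0000−90.0000 = -74.0000
eq1−eq2 → [-8.0000  -10.0000]·P = -146.0000
eq1−eq3 → [8.0000  0.0000]·P = 56.0000
2×2 solve → P = (7.0000, 9.0000)

(7.0000, 9.0000)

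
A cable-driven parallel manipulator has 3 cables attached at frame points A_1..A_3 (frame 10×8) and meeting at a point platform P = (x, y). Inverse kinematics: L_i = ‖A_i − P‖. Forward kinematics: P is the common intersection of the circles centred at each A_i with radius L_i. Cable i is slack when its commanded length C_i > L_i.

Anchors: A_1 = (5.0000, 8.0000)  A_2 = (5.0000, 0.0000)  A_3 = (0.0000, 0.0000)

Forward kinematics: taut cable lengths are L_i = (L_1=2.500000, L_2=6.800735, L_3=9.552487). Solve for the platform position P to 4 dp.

expand ‖A_i−P‖²=L_i² and subtract eq 1 (k_i ≔ ‖A_i‖²−L_i²)
k_1 = 25.0000+64.0000−6.2500 = 82.7500
eq1−eq2 → [0.0000  16.0000]·P = 104.0000
eq1−eq3 → [10.0000  16.0000]·P = 174.0000
2×2 solve → P = (7.0000, 6.5000)

(7.0000, 6.5000)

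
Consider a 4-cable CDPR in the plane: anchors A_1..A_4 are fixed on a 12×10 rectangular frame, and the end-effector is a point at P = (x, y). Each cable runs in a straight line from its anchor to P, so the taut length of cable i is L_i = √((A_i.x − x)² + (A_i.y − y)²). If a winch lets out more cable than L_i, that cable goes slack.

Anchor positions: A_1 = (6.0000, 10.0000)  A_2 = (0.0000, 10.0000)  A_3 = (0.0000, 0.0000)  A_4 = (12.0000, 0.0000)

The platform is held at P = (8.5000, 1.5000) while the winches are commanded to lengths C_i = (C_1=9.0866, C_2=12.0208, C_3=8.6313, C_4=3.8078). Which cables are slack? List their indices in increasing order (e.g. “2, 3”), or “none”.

i=1: geometric 8.8600 vs commanded 9.0866 ⇒ slack
i=2: geometric 12.0208 vs commanded 12.0208 ⇒ taut
i=3: geometric 8.6313 vs commanded 8.6313 ⇒ taut
i=4: geometric 3.8079 vs commanded 3.8078 ⇒ taut

1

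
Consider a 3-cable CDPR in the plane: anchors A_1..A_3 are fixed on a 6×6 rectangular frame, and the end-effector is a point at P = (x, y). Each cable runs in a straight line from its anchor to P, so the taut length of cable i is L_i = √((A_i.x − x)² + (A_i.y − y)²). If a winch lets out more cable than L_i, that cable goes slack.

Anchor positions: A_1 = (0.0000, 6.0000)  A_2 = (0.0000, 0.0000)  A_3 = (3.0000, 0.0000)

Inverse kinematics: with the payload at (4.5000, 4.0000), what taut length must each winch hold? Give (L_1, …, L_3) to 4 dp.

L_1: Δ = A_1−P = (-4.5000, 2.0000) → ‖Δ‖ = √24.2500 = 4.9244
L_2: Δ = A_2−P = (-4.5000, -4.0000) → ‖Δ‖ = √36.2500 = 6.0208
L_3: Δ = A_3−P = (-1.5000, -4.0000) → ‖Δ‖ = √18.2500 = 4.2720

(4.9244, 6.0208, 4.2720)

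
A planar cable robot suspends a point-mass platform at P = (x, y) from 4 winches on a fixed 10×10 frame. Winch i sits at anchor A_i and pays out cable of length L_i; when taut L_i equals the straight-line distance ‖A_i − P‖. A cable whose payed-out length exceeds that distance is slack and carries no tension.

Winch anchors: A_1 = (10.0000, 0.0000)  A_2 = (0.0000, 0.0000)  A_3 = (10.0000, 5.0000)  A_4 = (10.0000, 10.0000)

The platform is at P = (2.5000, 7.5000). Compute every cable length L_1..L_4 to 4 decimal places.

cable 1: Δx=7.5000, Δy=-7.5000; L_1 = √(Δx²+Δy²) = 10.6066
cable 2: Δx=-2.5000, Δy=-7.5000; L_2 = √(Δx²+Δy²) = 7.9057
cable 3: Δx=7.5000, Δy=-2.5000; L_3 = √(Δx²+Δy²) = 7.9057
cable 4: Δx=7.5000, Δy=2.5000; L_4 = √(Δx²+Δy²) = 7.9057

(10.6066, 7.9057, 7.9057, 7.9057)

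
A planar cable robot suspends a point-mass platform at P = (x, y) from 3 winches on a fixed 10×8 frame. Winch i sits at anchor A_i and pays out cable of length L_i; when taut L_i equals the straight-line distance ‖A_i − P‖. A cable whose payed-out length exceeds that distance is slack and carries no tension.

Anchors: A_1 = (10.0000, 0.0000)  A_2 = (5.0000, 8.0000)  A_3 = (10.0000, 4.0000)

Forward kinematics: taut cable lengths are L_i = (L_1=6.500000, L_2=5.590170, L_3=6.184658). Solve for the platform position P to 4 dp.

(4.0000, 2.5000)

circle eqns → linear via eq_j − eq_1; set k_j = A_j·A_j − L_j²
k_1 = 100.0000+0.0000−42.2500 = 57.7500
10.0000·x − 16.0000·y = k_1−k_2 = 0.0000
0.0000·x − 8.0000·y = k_1−k_3 = -20.0000
solve first two rows → x=4.0000, y=2.5000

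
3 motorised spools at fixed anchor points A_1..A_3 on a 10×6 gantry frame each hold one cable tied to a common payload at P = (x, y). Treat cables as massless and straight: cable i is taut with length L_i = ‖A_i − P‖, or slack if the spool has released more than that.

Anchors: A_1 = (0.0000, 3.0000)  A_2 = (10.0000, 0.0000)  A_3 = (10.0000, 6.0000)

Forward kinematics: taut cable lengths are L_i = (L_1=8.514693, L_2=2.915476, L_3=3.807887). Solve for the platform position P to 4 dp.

circle eqns → linear via eq_j − eq_1; set c_j = A_j·A_j − L_j²
c_1 = 0.0000+9.0000−72.5000 = -63.5000
-20.0000·x + 6.0000·y = c_1−c_2 = -155.0000
-20.0000·x − 6.0000·y = c_1−c_3 = -185.0000
solve first two rows → x=8.5000, y=2.5000

(8.5000, 2.5000)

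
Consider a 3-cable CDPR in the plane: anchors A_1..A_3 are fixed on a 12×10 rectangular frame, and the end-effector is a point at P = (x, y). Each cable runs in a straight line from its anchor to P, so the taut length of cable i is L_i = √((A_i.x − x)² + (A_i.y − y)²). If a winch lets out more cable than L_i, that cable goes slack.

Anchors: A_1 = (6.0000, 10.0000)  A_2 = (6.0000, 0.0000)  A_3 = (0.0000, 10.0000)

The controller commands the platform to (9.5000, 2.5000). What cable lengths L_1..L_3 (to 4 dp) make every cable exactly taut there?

(8.2765, 4.3012, 12.1037)

L_1 = √((6.0000−9.5000)² + (10.0000−2.5000)²) = 8.2765
L_2 = √((6.0000−9.5000)² + (0.0000−2.5000)²) = 4.3012
L_3 = √((0.0000−9.5000)² + (10.0000−2.5000)²) = 12.1037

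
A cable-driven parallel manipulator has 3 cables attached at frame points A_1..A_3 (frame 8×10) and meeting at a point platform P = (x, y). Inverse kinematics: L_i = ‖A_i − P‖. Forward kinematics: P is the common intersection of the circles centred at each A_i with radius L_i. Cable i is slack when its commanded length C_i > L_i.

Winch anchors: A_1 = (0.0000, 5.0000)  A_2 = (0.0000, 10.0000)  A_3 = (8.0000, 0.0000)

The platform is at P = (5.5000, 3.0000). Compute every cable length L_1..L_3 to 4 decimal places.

(5.8523, 8.9022, 3.9051)

cable 1: Δx=-5.5000, Δy=2.0000; L_1 = √(Δx²+Δy²) = 5.8523
cable 2: Δx=-5.5000, Δy=7.0000; L_2 = √(Δx²+Δy²) = 8.9022
cable 3: Δx=2.5000, Δy=-3.0000; L_3 = √(Δx²+Δy²) = 3.9051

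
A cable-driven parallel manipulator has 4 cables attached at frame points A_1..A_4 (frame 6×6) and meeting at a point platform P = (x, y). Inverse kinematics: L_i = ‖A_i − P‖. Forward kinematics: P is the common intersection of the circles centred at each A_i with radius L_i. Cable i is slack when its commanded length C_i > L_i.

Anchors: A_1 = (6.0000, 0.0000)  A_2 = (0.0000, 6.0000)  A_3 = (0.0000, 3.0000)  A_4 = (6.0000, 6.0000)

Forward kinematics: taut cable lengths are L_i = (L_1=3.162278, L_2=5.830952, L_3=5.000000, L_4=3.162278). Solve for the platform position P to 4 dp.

circle eqns → linear via eq_j − eq_1; set k_j = A_j·A_j − L_j²
k_1 = 36.0000+0.0000−10.0000 = 26.0000
12.0000·x − 12.0000·y = k_1−k_2 = 24.0000
12.0000·x − 6.0000·y = k_1−k_3 = 42.0000
0.0000·x − 12.0000·y = k_1−k_4 = -36.0000
solve first two rows → x=5.0000, y=3.0000
check cable 4: ‖A_4−P‖² = 10.0000 ≈ L_4² = 10.0000 ✓

(5.0000, 3.0000)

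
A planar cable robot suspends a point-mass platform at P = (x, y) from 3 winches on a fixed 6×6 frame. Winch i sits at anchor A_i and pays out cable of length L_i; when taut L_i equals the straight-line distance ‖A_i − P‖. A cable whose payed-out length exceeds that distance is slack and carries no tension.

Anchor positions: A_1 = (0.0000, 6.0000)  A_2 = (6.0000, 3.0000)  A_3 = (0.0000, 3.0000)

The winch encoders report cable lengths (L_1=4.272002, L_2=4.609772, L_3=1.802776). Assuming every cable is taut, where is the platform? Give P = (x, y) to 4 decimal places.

each cable: (A_i−P)·(A_i−P) = L_i²; let c_i = ‖A_i‖²−L_i²
c_1 = 0.0000+36.0000−18.2500 = 17.7500
row 1: -12.0000x + 6.0000y = -6.0000  (c_2=23.7500)
row 2: 0.0000x + 6.0000y = 12.0000  (c_3=5.7500)
Cramer on rows 1–2 → x = 1.5000, y = 2.0000

(1.5000, 2.0000)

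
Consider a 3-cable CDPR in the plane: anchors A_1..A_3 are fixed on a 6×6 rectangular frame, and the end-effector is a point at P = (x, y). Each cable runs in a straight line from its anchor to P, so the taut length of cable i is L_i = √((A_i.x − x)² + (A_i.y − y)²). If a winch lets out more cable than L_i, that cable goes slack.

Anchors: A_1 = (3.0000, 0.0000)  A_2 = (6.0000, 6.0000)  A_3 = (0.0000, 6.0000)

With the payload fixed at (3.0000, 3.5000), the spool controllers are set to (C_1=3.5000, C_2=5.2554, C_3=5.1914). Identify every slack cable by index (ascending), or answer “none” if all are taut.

cable 1: L_1 = ‖A_1−P‖ = 3.5000;  C_1 = 3.5000 → taut
cable 2: L_2 = ‖A_2−P‖ = 3.9051;  C_2 = 5.2554 → slack
cable 3: L_3 = ‖A_3−P‖ = 3.9051;  C_3 = 5.1914 → slack

2, 3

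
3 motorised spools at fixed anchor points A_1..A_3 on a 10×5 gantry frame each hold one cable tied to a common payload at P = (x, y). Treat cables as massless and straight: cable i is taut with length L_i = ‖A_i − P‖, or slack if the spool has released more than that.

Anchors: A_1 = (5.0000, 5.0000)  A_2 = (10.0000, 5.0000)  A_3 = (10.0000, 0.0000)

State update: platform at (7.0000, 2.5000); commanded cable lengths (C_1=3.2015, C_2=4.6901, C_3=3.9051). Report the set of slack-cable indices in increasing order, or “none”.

2

cable 1: √((-2.0000)²+(2.5000)²)=3.2016, C_1=3.2015: taut
cable 2: √((3.0000)²+(2.5000)²)=3.9051, C_2=4.6901: slack
cable 3: √((3.0000)²+(-2.5000)²)=3.9051, C_3=3.9051: taut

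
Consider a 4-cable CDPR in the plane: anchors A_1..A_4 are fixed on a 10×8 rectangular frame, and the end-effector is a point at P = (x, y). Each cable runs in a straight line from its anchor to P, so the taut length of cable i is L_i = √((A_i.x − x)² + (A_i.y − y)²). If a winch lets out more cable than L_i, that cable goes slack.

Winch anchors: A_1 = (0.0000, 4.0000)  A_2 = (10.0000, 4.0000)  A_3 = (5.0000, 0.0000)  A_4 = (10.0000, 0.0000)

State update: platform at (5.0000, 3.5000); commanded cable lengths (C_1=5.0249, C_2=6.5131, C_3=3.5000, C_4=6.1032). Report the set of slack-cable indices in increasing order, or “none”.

2

cable 1: L_1 = ‖A_1−P‖ = 5.0249;  C_1 = 5.0249 → taut
cable 2: L_2 = ‖A_2−P‖ = 5.0249;  C_2 = 6.5131 → slack
cable 3: L_3 = ‖A_3−P‖ = 3.5000;  C_3 = 3.5000 → taut
cable 4: L_4 = ‖A_4−P‖ = 6.1033;  C_4 = 6.1032 → taut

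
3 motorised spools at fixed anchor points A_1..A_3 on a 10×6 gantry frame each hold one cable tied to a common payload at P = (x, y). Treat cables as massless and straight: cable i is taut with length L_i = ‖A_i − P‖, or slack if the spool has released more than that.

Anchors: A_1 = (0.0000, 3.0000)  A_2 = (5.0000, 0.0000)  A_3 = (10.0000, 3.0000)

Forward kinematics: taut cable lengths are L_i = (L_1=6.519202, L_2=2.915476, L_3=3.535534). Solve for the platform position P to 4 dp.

(6.5000, 2.5000)

expand ‖A_i−P‖²=L_i² and subtract eq 1 (c_i ≔ ‖A_i‖²−L_i²)
c_1 = 0.0000+9.0000−42.5000 = -33.5000
eq1−eq2 → [-10.0000  6.0000]·P = -50.0000
eq1−eq3 → [-20.0000  0.0000]·P = -130.0000
2×2 solve → P = (6.5000, 2.5000)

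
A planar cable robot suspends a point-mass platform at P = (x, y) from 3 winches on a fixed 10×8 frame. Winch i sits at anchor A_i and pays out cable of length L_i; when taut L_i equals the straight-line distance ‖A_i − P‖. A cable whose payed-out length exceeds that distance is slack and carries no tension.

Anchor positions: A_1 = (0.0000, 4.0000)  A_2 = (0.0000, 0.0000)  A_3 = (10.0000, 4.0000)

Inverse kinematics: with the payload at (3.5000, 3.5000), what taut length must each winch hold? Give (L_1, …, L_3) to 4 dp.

(3.5355, 4.9497, 6.5192)

L_1: Δ = A_1−P = (-3.5000, 0.5000) → ‖Δ‖ = √12.5000 = 3.5355
L_2: Δ = A_2−P = (-3.5000, -3.5000) → ‖Δ‖ = √24.5000 = 4.9497
L_3: Δ = A_3−P = (6.5000, 0.5000) → ‖Δ‖ = √42.5000 = 6.5192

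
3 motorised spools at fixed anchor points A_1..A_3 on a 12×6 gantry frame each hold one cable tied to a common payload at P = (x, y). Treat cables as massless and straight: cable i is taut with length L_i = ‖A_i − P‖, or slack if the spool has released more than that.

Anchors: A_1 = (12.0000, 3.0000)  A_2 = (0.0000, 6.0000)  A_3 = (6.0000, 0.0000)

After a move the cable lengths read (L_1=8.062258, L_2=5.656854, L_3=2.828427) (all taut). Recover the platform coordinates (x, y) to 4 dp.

each cable: (A_i−P)·(A_i−P) = L_i²; let q_i = ‖A_i‖²−L_i²
q_1 = 144.0000+9.0000−65.0000 = 88.0000
row 1: 24.0000x − 6.0000y = 84.0000  (q_2=4.0000)
row 2: 12.0000x + 6.0000y = 60.0000  (q_3=28.0000)
Cramer on rows 1–2 → x = 4.0000, y = 2.0000

(4.0000, 2.0000)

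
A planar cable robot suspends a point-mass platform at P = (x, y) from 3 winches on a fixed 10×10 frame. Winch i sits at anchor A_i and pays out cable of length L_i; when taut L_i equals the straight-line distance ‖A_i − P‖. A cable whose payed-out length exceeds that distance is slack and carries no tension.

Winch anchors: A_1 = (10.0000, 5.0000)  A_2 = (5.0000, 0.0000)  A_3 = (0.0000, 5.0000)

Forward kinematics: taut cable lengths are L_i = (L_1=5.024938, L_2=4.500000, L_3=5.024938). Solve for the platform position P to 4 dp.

circle eqns → linear via eq_j − eq_1; set k_j = A_j·A_j − L_j²
k_1 = 100.0000+25.0000−25.2500 = 99.7500
10.0000·x + 10.0000·y = k_1−k_2 = 95.0000
20.0000·x + 0.0000·y = k_1−k_3 = 100.0000
solve first two rows → x=5.0000, y=4.5000

(5.0000, 4.5000)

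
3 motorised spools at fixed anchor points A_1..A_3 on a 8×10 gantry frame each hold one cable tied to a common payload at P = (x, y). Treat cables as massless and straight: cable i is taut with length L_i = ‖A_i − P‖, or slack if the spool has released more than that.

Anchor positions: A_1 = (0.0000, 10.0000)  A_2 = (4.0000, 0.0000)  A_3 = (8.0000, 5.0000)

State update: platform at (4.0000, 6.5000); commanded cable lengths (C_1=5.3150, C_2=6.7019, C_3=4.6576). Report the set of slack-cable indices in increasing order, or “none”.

2, 3

i=1: geometric 5.3151 vs commanded 5.3150 ⇒ taut
i=2: geometric 6.5000 vs commanded 6.7019 ⇒ slack
i=3: geometric 4.2720 vs commanded 4.6576 ⇒ slack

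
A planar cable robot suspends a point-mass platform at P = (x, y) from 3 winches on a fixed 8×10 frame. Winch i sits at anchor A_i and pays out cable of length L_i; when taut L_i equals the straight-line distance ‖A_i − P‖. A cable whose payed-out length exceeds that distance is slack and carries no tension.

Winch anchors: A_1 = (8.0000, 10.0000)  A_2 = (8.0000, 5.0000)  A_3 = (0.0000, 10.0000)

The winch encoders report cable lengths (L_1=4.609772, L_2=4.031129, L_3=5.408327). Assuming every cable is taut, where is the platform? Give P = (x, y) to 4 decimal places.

each cable: (A_i−P)·(A_i−P) = L_i²; let c_i = ‖A_i‖²−L_i²
c_1 = 64.0000+100.0000−21.2500 = 142.7500
row 1: 0.0000x + 10.0000y = 70.0000  (c_2=72.7500)
row 2: 16.0000x + 0.0000y = 72.0000  (c_3=70.7500)
Cramer on rows 1–2 → x = 4.5000, y = 7.0000

(4.5000, 7.0000)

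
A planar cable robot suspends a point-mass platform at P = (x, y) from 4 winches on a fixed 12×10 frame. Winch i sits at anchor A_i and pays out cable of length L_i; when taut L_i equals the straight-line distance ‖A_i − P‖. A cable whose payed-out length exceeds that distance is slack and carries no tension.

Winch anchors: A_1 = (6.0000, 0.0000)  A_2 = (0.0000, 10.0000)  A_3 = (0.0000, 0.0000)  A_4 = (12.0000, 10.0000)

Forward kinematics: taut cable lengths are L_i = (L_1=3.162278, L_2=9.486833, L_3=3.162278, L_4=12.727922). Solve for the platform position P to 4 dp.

(3.0000, 1.0000)

expand ‖A_i−P‖²=L_i² and subtract eq 1 (q_i ≔ ‖A_i‖²−L_i²)
q_1 = 36.0000+0.0000−10.0000 = 26.0000
eq1−eq2 → [12.0000  -20.0000]·P = 16.0000
eq1−eq3 → [12.0000  0.0000]·P = 36.0000
eq1−eq4 → [-12.0000  -20.0000]·P = -56.0000
2×2 solve → P = (3.0000, 1.0000)
check cable 4: ‖A_4−P‖² = 162.0000 ≈ L_4² = 162.0000 ✓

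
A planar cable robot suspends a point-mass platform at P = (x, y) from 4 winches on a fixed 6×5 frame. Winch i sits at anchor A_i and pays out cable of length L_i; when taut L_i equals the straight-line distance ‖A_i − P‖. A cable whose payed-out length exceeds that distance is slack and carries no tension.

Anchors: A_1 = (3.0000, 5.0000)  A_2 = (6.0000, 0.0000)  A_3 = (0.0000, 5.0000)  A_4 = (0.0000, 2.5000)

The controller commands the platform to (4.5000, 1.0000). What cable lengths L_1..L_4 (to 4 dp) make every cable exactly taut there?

(4.2720, 1.8028, 6.0208, 4.7434)

L_1: Δ = A_1−P = (-1.5000, 4.0000) → ‖Δ‖ = √18.2500 = 4.2720
L_2: Δ = A_2−P = (1.5000, -1.0000) → ‖Δ‖ = √3.2500 = 1.8028
L_3: Δ = A_3−P = (-4.5000, 4.0000) → ‖Δ‖ = √36.2500 = 6.0208
L_4: Δ = A_4−P = (-4.5000, 1.5000) → ‖Δ‖ = √22.5000 = 4.7434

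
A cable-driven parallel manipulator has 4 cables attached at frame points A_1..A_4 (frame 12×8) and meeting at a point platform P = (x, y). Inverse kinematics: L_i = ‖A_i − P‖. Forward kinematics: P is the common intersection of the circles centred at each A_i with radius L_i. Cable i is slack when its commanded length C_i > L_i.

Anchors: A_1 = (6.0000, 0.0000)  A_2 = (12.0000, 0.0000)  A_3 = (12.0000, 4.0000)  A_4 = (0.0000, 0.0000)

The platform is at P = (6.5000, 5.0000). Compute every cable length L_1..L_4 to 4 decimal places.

(5.0249, 7.4330, 5.5902, 8.2006)

L_1: Δ = A_1−P = (-0.5000, -5.0000) → ‖Δ‖ = √25.2500 = 5.0249
L_2: Δ = A_2−P = (5.5000, -5.0000) → ‖Δ‖ = √55.2500 = 7.4330
L_3: Δ = A_3−P = (5.5000, -1.0000) → ‖Δ‖ = √31.2500 = 5.5902
L_4: Δ = A_4−P = (-6.5000, -5.0000) → ‖Δ‖ = √67.2500 = 8.2006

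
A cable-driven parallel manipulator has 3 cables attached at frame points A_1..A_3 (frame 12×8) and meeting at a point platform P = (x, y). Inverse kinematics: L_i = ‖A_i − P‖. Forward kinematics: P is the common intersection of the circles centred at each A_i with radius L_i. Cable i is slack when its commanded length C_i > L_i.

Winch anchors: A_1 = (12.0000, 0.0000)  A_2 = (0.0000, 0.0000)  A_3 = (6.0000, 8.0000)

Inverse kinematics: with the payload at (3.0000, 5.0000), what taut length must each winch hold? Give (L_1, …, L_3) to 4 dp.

cable 1: Δx=9.0000, Δy=-5.0000; L_1 = √(Δx²+Δy²) = 10.2956
cable 2: Δx=-3.0000, Δy=-5.0000; L_2 = √(Δx²+Δy²) = 5.8310
cable 3: Δx=3.0000, Δy=3.0000; L_3 = √(Δx²+Δy²) = 4.2426

(10.2956, 5.8310, 4.2426)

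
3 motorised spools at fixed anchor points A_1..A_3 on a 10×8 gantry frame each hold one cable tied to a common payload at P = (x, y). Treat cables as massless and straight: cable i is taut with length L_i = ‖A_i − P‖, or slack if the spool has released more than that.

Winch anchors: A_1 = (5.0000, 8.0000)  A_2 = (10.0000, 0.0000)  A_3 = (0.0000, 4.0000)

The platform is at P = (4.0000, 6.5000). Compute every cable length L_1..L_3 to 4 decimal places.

(1.8028, 8.8459, 4.7170)

L_1: Δ = A_1−P = (1.0000, 1.5000) → ‖Δ‖ = √3.2500 = 1.8028
L_2: Δ = A_2−P = (6.0000, -6.5000) → ‖Δ‖ = √78.2500 = 8.8459
L_3: Δ = A_3−P = (-4.0000, -2.5000) → ‖Δ‖ = √22.2500 = 4.7170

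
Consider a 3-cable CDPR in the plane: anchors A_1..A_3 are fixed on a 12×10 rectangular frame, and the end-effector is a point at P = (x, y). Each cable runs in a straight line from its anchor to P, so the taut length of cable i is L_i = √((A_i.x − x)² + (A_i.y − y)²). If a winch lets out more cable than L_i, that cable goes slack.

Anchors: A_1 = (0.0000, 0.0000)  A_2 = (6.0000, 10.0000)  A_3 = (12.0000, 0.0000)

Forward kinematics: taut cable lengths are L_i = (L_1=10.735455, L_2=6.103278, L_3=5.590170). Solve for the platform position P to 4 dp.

expand ‖A_i−P‖²=L_i² and subtract eq 1 (c_i ≔ ‖A_i‖²−L_i²)
c_1 = 0.0000+0.0000−115.2500 = -115.2500
eq1−eq2 → [-12.0000  -20.0000]·P = -214.0000
eq1−eq3 → [-24.0000  0.0000]·P = -228.0000
2×2 solve → P = (9.5000, 5.0000)

(9.5000, 5.0000)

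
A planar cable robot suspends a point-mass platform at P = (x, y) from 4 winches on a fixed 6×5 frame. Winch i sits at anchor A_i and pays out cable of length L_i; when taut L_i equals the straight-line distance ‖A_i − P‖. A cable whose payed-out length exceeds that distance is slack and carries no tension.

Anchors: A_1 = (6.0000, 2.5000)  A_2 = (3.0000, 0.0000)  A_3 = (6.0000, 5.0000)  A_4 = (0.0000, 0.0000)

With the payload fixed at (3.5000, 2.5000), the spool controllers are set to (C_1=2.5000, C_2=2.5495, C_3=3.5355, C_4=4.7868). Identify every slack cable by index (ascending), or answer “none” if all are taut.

cable 1: L_1 = ‖A_1−P‖ = 2.5000;  C_1 = 2.5000 → taut
cable 2: L_2 = ‖A_2−P‖ = 2.5495;  C_2 = 2.5495 → taut
cable 3: L_3 = ‖A_3−P‖ = 3.5355;  C_3 = 3.5355 → taut
cable 4: L_4 = ‖A_4−P‖ = 4.3012;  C_4 = 4.7868 → slack

4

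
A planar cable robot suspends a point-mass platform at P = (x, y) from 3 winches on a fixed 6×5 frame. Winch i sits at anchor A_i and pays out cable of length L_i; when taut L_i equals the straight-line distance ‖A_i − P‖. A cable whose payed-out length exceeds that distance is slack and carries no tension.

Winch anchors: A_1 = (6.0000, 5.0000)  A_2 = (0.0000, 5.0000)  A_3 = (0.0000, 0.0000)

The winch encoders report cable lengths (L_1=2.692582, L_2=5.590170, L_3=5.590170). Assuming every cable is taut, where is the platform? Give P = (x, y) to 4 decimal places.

circle eqns → linear via eq_j − eq_1; set k_j = A_j·A_j − L_j²
k_1 = 36.0000+25.0000−7.2500 = 53.7500
12.0000·x + 0.0000·y = k_1−k_2 = 60.0000
12.0000·x + 10.0000·y = k_1−k_3 = 85.0000
solve first two rows → x=5.0000, y=2.5000

(5.0000, 2.5000)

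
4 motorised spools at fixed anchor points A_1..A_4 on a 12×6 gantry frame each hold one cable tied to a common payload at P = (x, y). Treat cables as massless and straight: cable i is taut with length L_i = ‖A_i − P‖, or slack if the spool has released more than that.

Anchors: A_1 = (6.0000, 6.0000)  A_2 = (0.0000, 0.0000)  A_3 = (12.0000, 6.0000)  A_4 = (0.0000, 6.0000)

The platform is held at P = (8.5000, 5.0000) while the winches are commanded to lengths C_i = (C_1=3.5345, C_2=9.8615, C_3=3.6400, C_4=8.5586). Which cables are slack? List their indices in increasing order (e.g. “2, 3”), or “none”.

1

cable 1: L_1 = ‖A_1−P‖ = 2.6926;  C_1 = 3.5345 → slack
cable 2: L_2 = ‖A_2−P‖ = 9.8615;  C_2 = 9.8615 → taut
cable 3: L_3 = ‖A_3−P‖ = 3.6401;  C_3 = 3.6400 → taut
cable 4: L_4 = ‖A_4−P‖ = 8.5586;  C_4 = 8.5586 → taut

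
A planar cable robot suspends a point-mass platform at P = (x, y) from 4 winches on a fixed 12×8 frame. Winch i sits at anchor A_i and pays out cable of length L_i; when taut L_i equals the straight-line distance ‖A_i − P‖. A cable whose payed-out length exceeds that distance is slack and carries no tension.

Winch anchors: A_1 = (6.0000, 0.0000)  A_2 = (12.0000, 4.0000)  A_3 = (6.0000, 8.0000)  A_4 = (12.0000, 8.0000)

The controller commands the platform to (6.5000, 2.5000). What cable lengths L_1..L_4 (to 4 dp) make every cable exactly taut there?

(2.5495, 5.7009, 5.5227, 7.7782)

L_1 = √((6.0000−6.5000)² + (0.0000−2.5000)²) = 2.5495
L_2 = √((12.0000−6.5000)² + (4.0000−2.5000)²) = 5.7009
L_3 = √((6.0000−6.5000)² + (8.0000−2.5000)²) = 5.5227
L_4 = √((12.0000−6.5000)² + (8.0000−2.5000)²) = 7.7782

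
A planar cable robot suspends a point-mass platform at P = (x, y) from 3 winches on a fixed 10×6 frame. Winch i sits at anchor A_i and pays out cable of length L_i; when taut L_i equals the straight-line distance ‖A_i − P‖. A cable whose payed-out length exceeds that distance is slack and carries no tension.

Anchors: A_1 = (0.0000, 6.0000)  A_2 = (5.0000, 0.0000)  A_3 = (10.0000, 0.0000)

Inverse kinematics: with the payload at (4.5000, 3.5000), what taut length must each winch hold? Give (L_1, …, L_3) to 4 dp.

L_1: Δ = A_1−P = (-4.5000, 2.5000) → ‖Δ‖ = √26.5000 = 5.1478
L_2: Δ = A_2−P = (0.5000, -3.5000) → ‖Δ‖ = √12.5000 = 3.5355
L_3: Δ = A_3−P = (5.5000, -3.5000) → ‖Δ‖ = √42.5000 = 6.5192

(5.1478, 3.5355, 6.5192)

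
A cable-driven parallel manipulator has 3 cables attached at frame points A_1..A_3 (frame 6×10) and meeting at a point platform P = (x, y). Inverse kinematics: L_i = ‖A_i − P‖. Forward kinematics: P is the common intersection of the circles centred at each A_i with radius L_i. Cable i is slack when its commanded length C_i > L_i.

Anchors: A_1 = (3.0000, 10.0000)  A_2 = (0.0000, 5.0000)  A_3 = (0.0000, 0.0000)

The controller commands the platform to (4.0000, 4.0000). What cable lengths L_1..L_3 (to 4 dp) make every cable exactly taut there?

(6.0828, 4.1231, 5.6569)

cable 1: Δx=-1.0000, Δy=6.0000; L_1 = √(Δx²+Δy²) = 6.0828
cable 2: Δx=-4.0000, Δy=1.0000; L_2 = √(Δx²+Δy²) = 4.1231
cable 3: Δx=-4.0000, Δy=-4.0000; L_3 = √(Δx²+Δy²) = 5.6569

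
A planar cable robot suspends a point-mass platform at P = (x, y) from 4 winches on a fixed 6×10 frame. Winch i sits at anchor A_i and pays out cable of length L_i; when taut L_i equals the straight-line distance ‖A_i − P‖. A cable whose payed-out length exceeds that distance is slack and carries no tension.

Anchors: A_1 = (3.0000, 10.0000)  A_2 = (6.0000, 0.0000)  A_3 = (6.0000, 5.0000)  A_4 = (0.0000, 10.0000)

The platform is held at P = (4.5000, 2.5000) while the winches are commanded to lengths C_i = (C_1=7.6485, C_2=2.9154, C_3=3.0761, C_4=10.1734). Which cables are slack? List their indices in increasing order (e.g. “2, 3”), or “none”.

cable 1: √((-1.5000)²+(7.5000)²)=7.6485, C_1=7.6485: taut
cable 2: √((1.5000)²+(-2.5000)²)=2.9155, C_2=2.9154: taut
cable 3: √((1.5000)²+(2.5000)²)=2.9155, C_3=3.0761: slack
cable 4: √((-4.5000)²+(7.5000)²)=8.7464, C_4=10.1734: slack

3, 4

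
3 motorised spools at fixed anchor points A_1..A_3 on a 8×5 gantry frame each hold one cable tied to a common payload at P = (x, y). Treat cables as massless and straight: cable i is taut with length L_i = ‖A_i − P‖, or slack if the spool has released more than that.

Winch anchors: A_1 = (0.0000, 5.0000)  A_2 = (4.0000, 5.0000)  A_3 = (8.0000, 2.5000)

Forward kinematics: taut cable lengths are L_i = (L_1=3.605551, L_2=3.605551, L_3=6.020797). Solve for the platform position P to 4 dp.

(2.0000, 2.0000)

circle eqns → linear via eq_j − eq_1; set k_j = A_j·A_j − L_j²
k_1 = 0.0000+25.0000−13.0000 = 12.0000
-8.0000·x + 0.0000·y = k_1−k_2 = -16.0000
-16.0000·x + 5.0000·y = k_1−k_3 = -22.0000
solve first two rows → x=2.0000, y=2.0000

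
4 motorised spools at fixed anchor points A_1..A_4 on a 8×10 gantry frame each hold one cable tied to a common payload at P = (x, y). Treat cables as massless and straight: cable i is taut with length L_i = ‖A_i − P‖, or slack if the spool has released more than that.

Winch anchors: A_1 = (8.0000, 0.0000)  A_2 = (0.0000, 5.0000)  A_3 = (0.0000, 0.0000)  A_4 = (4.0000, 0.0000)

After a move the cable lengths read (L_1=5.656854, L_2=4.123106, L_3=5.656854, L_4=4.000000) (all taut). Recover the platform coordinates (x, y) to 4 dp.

(4.0000, 4.0000)

each cable: (A_i−P)·(A_i−P) = L_i²; let c_i = ‖A_i‖²−L_i²
c_1 = 64.0000+0.0000−32.0000 = 32.0000
row 1: 16.0000x − 10.0000y = 24.0000  (c_2=8.0000)
row 2: 16.0000x + 0.0000y = 64.0000  (c_3=-32.0000)
row 3: 8.0000x + 0.0000y = 32.0000  (c_4=0.0000)
Cramer on rows 1–2 → x = 4.0000, y = 4.0000
check cable 4: ‖A_4−P‖² = 16.0000 ≈ L_4² = 16.0000 ✓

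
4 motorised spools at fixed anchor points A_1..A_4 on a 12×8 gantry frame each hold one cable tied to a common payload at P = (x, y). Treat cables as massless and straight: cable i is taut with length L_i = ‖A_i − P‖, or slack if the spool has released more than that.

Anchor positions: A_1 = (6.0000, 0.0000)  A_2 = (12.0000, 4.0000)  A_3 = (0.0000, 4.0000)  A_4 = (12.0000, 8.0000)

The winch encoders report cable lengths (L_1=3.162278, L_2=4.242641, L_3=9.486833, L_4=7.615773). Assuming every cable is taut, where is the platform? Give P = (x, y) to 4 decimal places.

expand ‖A_i−P‖²=L_i² and subtract eq 1 (q_i ≔ ‖A_i‖²−L_i²)
q_1 = 36.0000+0.0000−10.0000 = 26.0000
eq1−eq2 → [-12.0000  -8.0000]·P = -116.0000
eq1−eq3 → [12.0000  -8.0000]·P = 100.0000
eq1−eq4 → [-12.0000  -16.0000]·P = -124.0000
2×2 solve → P = (9.0000, 1.0000)
check cable 4: ‖A_4−P‖² = 58.0000 ≈ L_4² = 58.0000 ✓

(9.0000, 1.0000)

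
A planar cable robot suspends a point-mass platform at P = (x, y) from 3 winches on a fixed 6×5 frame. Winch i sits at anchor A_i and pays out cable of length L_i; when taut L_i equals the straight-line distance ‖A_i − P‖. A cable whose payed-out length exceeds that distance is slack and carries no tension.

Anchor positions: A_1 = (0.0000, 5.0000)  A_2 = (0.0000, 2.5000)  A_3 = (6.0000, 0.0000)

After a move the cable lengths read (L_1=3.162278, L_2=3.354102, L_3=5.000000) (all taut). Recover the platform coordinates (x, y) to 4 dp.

(3.0000, 4.0000)

each cable: (A_i−P)·(A_i−P) = L_i²; let k_i = ‖A_i‖²−L_i²
k_1 = 0.0000+25.0000−10.0000 = 15.0000
row 1: 0.0000x + 5.0000y = 20.0000  (k_2=-5.0000)
row 2: -12.0000x + 10.0000y = 4.0000  (k_3=11.0000)
Cramer on rows 1–2 → x = 3.0000, y = 4.0000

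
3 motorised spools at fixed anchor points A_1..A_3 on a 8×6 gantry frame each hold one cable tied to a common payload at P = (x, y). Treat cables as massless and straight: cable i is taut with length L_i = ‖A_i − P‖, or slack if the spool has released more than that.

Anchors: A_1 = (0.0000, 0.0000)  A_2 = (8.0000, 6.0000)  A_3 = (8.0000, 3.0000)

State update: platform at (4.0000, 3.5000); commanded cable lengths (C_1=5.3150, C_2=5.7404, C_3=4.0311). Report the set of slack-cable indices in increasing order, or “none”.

cable 1: √((-4.0000)²+(-3.5000)²)=5.3151, C_1=5.3150: taut
cable 2: √((4.0000)²+(2.5000)²)=4.7170, C_2=5.7404: slack
cable 3: √((4.0000)²+(-0.5000)²)=4.0311, C_3=4.0311: taut

2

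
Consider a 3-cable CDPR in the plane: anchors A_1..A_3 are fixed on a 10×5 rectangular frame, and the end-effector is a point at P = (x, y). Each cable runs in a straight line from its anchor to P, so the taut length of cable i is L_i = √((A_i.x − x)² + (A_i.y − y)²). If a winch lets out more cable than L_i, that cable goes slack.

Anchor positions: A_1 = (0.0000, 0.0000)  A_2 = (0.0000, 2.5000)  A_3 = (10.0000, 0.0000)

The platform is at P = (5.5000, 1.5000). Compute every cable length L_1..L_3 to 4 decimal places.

(5.7009, 5.5902, 4.7434)

L_1: Δ = A_1−P = (-5.5000, -1.5000) → ‖Δ‖ = √32.5000 = 5.7009
L_2: Δ = A_2−P = (-5.5000, 1.0000) → ‖Δ‖ = √31.2500 = 5.5902
L_3: Δ = A_3−P = (4.5000, -1.5000) → ‖Δ‖ = √22.5000 = 4.7434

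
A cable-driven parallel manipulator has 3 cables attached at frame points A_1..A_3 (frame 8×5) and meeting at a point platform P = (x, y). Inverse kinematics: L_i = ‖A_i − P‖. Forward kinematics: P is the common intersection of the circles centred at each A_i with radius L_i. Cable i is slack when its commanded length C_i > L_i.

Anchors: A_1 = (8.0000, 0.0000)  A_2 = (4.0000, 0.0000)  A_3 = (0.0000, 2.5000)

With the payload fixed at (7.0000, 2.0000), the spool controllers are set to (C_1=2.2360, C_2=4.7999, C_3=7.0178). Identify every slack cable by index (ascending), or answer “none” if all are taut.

cable 1: √((1.0000)²+(-2.0000)²)=2.2361, C_1=2.2360: taut
cable 2: √((-3.0000)²+(-2.0000)²)=3.6056, C_2=4.7999: slack
cable 3: √((-7.0000)²+(0.5000)²)=7.0178, C_3=7.0178: taut

2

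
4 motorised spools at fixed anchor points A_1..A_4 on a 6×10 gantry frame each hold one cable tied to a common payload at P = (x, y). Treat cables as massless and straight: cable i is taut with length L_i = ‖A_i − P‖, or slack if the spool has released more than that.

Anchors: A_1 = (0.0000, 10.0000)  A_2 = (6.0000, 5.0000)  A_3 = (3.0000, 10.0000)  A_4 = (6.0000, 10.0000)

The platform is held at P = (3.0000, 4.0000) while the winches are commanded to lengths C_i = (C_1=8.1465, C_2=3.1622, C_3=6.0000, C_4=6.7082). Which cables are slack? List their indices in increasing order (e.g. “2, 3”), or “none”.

1

cable 1: L_1 = ‖A_1−P‖ = 6.7082;  C_1 = 8.1465 → slack
cable 2: L_2 = ‖A_2−P‖ = 3.1623;  C_2 = 3.1622 → taut
cable 3: L_3 = ‖A_3−P‖ = 6.0000;  C_3 = 6.0000 → taut
cable 4: L_4 = ‖A_4−P‖ = 6.7082;  C_4 = 6.7082 → taut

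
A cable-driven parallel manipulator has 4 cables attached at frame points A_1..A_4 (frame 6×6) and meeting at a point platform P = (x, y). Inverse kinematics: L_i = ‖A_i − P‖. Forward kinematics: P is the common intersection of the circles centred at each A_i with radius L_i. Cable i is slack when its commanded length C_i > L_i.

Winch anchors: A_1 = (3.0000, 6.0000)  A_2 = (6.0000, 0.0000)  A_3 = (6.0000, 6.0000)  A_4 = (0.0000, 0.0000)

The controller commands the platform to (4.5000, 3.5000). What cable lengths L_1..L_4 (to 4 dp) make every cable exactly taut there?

(2.9155, 3.8079, 2.9155, 5.7009)

L_1: Δ = A_1−P = (-1.5000, 2.5000) → ‖Δ‖ = √8.5000 = 2.9155
L_2: Δ = A_2−P = (1.5000, -3.5000) → ‖Δ‖ = √14.5000 = 3.8079
L_3: Δ = A_3−P = (1.5000, 2.5000) → ‖Δ‖ = √8.5000 = 2.9155
L_4: Δ = A_4−P = (-4.5000, -3.5000) → ‖Δ‖ = √32.5000 = 5.7009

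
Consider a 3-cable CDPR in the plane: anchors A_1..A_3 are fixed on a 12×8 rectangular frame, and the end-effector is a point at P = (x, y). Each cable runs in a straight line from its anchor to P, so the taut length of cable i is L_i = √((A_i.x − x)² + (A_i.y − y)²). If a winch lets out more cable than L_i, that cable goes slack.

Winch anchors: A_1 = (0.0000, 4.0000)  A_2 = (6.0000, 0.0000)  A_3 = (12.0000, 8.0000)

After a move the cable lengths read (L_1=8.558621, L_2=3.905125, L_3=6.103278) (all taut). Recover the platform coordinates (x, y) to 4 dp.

expand ‖A_i−P‖²=L_i² and subtract eq 1 (q_i ≔ ‖A_i‖²−L_i²)
q_1 = 0.0000+16.0000−73.2500 = -57.2500
eq1−eq2 → [-12.0000  8.0000]·P = -78.0000
eq1−eq3 → [-24.0000  -8.0000]·P = -228.0000
2×2 solve → P = (8.5000, 3.0000)

(8.5000, 3.0000)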